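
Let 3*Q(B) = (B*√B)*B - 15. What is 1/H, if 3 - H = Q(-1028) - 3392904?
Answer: 1908513/78229329815504 + 198147*I*√257/39114664907752 ≈ 2.4396e-8 + 8.1211e-8*I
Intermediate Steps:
Q(B) = -5 + B^(5/2)/3 (Q(B) = ((B*√B)*B - 15)/3 = (B^(3/2)*B - 15)/3 = (B^(5/2) - 15)/3 = (-15 + B^(5/2))/3 = -5 + B^(5/2)/3)
H = 3392912 - 2113568*I*√257/3 (H = 3 - ((-5 + (-1028)^(5/2)/3) - 3392904) = 3 - ((-5 + (2113568*I*√257)/3) - 3392904) = 3 - ((-5 + 2113568*I*√257/3) - 3392904) = 3 - (-3392909 + 2113568*I*√257/3) = 3 + (3392909 - 2113568*I*√257/3) = 3392912 - 2113568*I*√257/3 ≈ 3.3929e+6 - 1.1294e+7*I)
1/H = 1/(3392912 - 2113568*I*√257/3)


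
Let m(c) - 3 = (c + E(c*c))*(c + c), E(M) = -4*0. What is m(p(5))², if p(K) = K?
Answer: 2809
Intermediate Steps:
E(M) = 0
m(c) = 3 + 2*c² (m(c) = 3 + (c + 0)*(c + c) = 3 + c*(2*c) = 3 + 2*c²)
m(p(5))² = (3 + 2*5²)² = (3 + 2*25)² = (3 + 50)² = 53² = 2809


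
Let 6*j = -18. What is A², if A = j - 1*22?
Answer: 625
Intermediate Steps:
j = -3 (j = (⅙)*(-18) = -3)
A = -25 (A = -3 - 1*22 = -3 - 22 = -25)
A² = (-25)² = 625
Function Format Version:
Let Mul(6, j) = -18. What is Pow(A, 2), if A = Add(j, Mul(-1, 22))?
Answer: 625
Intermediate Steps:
j = -3 (j = Mul(Rational(1, 6), -18) = -3)
A = -25 (A = Add(-3, Mul(-1, 22)) = Add(-3, -22) = -25)
Pow(A, 2) = Pow(-25, 2) = 625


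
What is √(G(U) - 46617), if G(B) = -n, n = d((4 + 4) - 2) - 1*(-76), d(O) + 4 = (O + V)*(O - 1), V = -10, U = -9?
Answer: I*√46669 ≈ 216.03*I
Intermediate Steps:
d(O) = -4 + (-1 + O)*(-10 + O) (d(O) = -4 + (O - 10)*(O - 1) = -4 + (-10 + O)*(-1 + O) = -4 + (-1 + O)*(-10 + O))
n = 52 (n = (6 + ((4 + 4) - 2)² - 11*((4 + 4) - 2)) - 1*(-76) = (6 + (8 - 2)² - 11*(8 - 2)) + 76 = (6 + 6² - 11*6) + 76 = (6 + 36 - 66) + 76 = -24 + 76 = 52)
G(B) = -52 (G(B) = -1*52 = -52)
√(G(U) - 46617) = √(-52 - 46617) = √(-46669) = I*√46669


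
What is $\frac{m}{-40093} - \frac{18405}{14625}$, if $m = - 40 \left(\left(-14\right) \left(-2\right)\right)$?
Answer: $- \frac{16034037}{13030225} \approx -1.2305$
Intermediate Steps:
$m = -1120$ ($m = \left(-40\right) 28 = -1120$)
$\frac{m}{-40093} - \frac{18405}{14625} = - \frac{1120}{-40093} - \frac{18405}{14625} = \left(-1120\right) \left(- \frac{1}{40093}\right) - \frac{409}{325} = \frac{1120}{40093} - \frac{409}{325} = - \frac{16034037}{13030225}$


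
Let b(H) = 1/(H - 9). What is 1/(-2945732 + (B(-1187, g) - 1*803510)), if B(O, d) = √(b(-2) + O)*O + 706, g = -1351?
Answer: -20616948/77292570946729 + 1187*I*√143638/154585141893458 ≈ -2.6674e-7 + 2.9102e-9*I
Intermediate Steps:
b(H) = 1/(-9 + H)
B(O, d) = 706 + O*√(-1/11 + O) (B(O, d) = √(1/(-9 - 2) + O)*O + 706 = √(1/(-11) + O)*O + 706 = √(-1/11 + O)*O + 706 = O*√(-1/11 + O) + 706 = 706 + O*√(-1/11 + O))
1/(-2945732 + (B(-1187, g) - 1*803510)) = 1/(-2945732 + ((706 + (1/11)*(-1187)*√(-11 + 121*(-1187))) - 1*803510)) = 1/(-2945732 + ((706 + (1/11)*(-1187)*√(-11 - 143627)) - 803510)) = 1/(-2945732 + ((706 + (1/11)*(-1187)*√(-143638)) - 803510)) = 1/(-2945732 + ((706 + (1/11)*(-1187)*(I*√143638)) - 803510)) = 1/(-2945732 + ((706 - 1187*I*√143638/11) - 803510)) = 1/(-2945732 + (-802804 - 1187*I*√143638/11)) = 1/(-3748536 - 1187*I*√143638/11)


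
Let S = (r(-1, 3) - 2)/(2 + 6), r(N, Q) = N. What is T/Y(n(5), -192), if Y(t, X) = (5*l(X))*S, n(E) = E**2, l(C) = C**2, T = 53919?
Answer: -1997/2560 ≈ -0.78008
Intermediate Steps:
S = -3/8 (S = (-1 - 2)/(2 + 6) = -3/8 ≈ -0.37500)
Y(t, X) = -15*X**2/8 (Y(t, X) = (5*X**2)*(-3/8) = -15*X**2/8)
T/Y(n(5), -192) = 53919/((-15/8*(-192)**2)) = 53919/((-15/8*36864)) = 53919/(-69120) = 53919*(-1/69120) = -1997/2560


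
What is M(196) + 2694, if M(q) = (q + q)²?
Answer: 156358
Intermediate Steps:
M(q) = 4*q² (M(q) = (2*q)² = 4*q²)
M(196) + 2694 = 4*196² + 2694 = 4*38416 + 2694 = 153664 + 2694 = 156358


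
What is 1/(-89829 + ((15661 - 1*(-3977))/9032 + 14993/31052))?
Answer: -17528854/1574552849969 ≈ -1.1133e-5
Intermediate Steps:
1/(-89829 + ((15661 - 1*(-3977))/9032 + 14993/31052)) = 1/(-89829 + ((15661 + 3977)*(1/9032) + 14993*(1/31052))) = 1/(-89829 + (19638*(1/9032) + 14993/31052)) = 1/(-89829 + (9819/4516 + 14993/31052)) = 1/(-89829 + 46575997/17528854) = 1/(-1574552849969/17528854) = -17528854/1574552849969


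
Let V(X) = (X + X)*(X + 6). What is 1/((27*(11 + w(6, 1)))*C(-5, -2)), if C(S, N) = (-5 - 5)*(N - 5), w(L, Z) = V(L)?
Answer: 1/292950 ≈ 3.4136e-6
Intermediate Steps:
V(X) = 2*X*(6 + X) (V(X) = (2*X)*(6 + X) = 2*X*(6 + X))
w(L, Z) = 2*L*(6 + L)
C(S, N) = 50 - 10*N (C(S, N) = -10*(-5 + N) = 50 - 10*N)
1/((27*(11 + w(6, 1)))*C(-5, -2)) = 1/((27*(11 + 2*6*(6 + 6)))*(50 - 10*(-2))) = 1/((27*(11 + 2*6*12))*(50 + 20)) = 1/((27*(11 + 144))*70) = 1/((27*155)*70) = 1/(4185*70) = 1/292950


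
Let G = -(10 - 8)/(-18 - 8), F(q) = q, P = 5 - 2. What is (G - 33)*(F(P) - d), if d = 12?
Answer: 3852/13 ≈ 296.31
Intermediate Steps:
P = 3
G = 1/13 (G = -2/(-26) = -2*(-1)/26 = -1*(-1/13) = 1/13 ≈ 0.076923)
(G - 33)*(F(P) - d) = (1/13 - 33)*(3 - 1*12) = -428*(3 - 12)/13 = -428/13*(-9) = 3852/13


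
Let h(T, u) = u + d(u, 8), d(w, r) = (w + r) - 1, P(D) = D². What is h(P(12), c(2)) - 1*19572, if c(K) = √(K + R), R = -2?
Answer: -19565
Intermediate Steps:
c(K) = √(-2 + K) (c(K) = √(K - 2) = √(-2 + K))
d(w, r) = -1 + r + w (d(w, r) = (r + w) - 1 = -1 + r + w)
h(T, u) = 7 + 2*u (h(T, u) = u + (-1 + 8 + u) = u + (7 + u) = 7 + 2*u)
h(P(12), c(2)) - 1*19572 = (7 + 2*√(-2 + 2)) - 1*19572 = (7 + 2*√0) - 19572 = (7 + 2*0) - 19572 = (7 + 0) - 19572 = 7 - 19572 = -19565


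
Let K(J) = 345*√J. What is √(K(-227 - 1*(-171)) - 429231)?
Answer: √(-429231 + 690*I*√14) ≈ 1.97 + 655.16*I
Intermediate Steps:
√(K(-227 - 1*(-171)) - 429231) = √(345*√(-227 - 1*(-171)) - 429231) = √(345*√(-227 + 171) - 429231) = √(345*√(-56) - 429231) = √(345*(2*I*√14) - 429231) = √(690*I*√14 - 429231) = √(-429231 + 690*I*√14)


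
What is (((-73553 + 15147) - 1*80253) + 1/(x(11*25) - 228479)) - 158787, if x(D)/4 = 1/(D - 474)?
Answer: -13524073952149/45467325 ≈ -2.9745e+5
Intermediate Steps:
x(D) = 4/(-474 + D) (x(D) = 4/(D - 474) = 4/(-474 + D))
(((-73553 + 15147) - 1*80253) + 1/(x(11*25) - 228479)) - 158787 = (((-73553 + 15147) - 1*80253) + 1/(4/(-474 + 11*25) - 228479)) - 158787 = ((-58406 - 80253) + 1/(4/(-474 + 275) - 228479)) - 158787 = (-138659 + 1/(4/(-199) - 228479)) - 158787 = (-138659 + 1/(4*(-1/199) - 228479)) - 158787 = (-138659 + 1/(-4/199 - 228479)) - 158787 = (-138659 + 1/(-45467325/199)) - 158787 = (-138659 - 199/45467325) - 158787 = -6304453817374/45467325 - 158787 = -13524073952149/45467325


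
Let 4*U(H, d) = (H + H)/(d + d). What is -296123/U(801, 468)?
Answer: -61593584/89 ≈ -6.9206e+5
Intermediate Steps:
U(H, d) = H/(4*d) (U(H, d) = ((H + H)/(d + d))/4 = ((2*H)/((2*d)))/4 = ((2*H)*(1/(2*d)))/4 = (H/d)/4 = H/(4*d))
-296123/U(801, 468) = -296123/((¼)*801/468) = -296123/((¼)*801*(1/468)) = -296123/89/208 = -296123*208/89 = -61593584/89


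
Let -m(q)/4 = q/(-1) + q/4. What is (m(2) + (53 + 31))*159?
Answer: 14310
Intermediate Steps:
m(q) = 3*q (m(q) = -4*(q/(-1) + q/4) = -4*(q*(-1) + q*(¼)) = -4*(-q + q/4) = -(-3)*q = 3*q)
(m(2) + (53 + 31))*159 = (3*2 + (53 + 31))*159 = (6 + 84)*159 = 90*159 = 14310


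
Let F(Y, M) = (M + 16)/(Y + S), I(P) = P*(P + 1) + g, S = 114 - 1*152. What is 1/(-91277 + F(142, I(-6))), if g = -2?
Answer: -26/2373191 ≈ -1.0956e-5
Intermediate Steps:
S = -38 (S = 114 - 152 = -38)
I(P) = -2 + P*(1 + P) (I(P) = P*(P + 1) - 2 = P*(1 + P) - 2 = -2 + P*(1 + P))
F(Y, M) = (16 + M)/(-38 + Y) (F(Y, M) = (M + 16)/(Y - 38) = (16 + M)/(-38 + Y))
1/(-91277 + F(142, I(-6))) = 1/(-91277 + (16 + (-2 - 6 + (-6)²))/(-38 + 142)) = 1/(-91277 + (16 + (-2 - 6 + 36))/104) = 1/(-91277 + (16 + 28)/104) = 1/(-91277 + (1/104)*44) = 1/(-91277 + 11/26) = 1/(-2373191/26) = -26/2373191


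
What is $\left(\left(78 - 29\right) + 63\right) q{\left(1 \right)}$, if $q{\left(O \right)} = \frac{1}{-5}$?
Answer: $- \frac{112}{5} \approx -22.4$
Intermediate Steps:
$q{\left(O \right)} = - \frac{1}{5}$
$\left(\left(78 - 29\right) + 63\right) q{\left(1 \right)} = \left(\left(78 - 29\right) + 63\right) \left(- \frac{1}{5}\right) = \left(49 + 63\right) \left(- \frac{1}{5}\right) = 112 \left(- \frac{1}{5}\right) = - \frac{112}{5}$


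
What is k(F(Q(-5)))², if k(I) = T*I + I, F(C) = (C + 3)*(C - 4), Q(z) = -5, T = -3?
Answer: 1296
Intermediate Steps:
F(C) = (-4 + C)*(3 + C) (F(C) = (3 + C)*(-4 + C) = (-4 + C)*(3 + C))
k(I) = -2*I (k(I) = -3*I + I = -2*I)
k(F(Q(-5)))² = (-2*(-12 + (-5)² - 1*(-5)))² = (-2*(-12 + 25 + 5))² = (-2*18)² = (-36)² = 1296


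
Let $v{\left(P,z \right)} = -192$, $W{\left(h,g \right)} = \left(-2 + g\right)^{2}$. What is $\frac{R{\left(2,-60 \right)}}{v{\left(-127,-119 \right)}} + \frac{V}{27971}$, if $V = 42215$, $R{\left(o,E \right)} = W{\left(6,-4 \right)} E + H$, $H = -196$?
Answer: $\frac{18501239}{1342608} \approx 13.78$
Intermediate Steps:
$R{\left(o,E \right)} = -196 + 36 E$ ($R{\left(o,E \right)} = \left(-2 - 4\right)^{2} E - 196 = \left(-6\right)^{2} E - 196 = 36 E - 196 = -196 + 36 E$)
$\frac{R{\left(2,-60 \right)}}{v{\left(-127,-119 \right)}} + \frac{V}{27971} = \frac{-196 + 36 \left(-60\right)}{-192} + \frac{42215}{27971} = \left(-196 - 2160\right) \left(- \frac{1}{192}\right) + 42215 \cdot \frac{1}{27971} = \left(-2356\right) \left(- \frac{1}{192}\right) + \frac{42215}{27971} = \frac{589}{48} + \frac{42215}{27971} = \frac{18501239}{1342608}$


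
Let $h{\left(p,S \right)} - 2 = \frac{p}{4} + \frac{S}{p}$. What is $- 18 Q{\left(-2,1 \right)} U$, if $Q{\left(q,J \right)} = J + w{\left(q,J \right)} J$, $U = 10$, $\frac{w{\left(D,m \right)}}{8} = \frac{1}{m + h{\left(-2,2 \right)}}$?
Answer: $-1140$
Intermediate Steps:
$h{\left(p,S \right)} = 2 + \frac{p}{4} + \frac{S}{p}$ ($h{\left(p,S \right)} = 2 + \left(\frac{p}{4} + \frac{S}{p}\right) = 2 + \frac{p}{4} + \frac{S}{p}$)
$w{\left(D,m \right)} = \frac{8}{\frac{1}{2} + m}$ ($w{\left(D,m \right)} = \frac{8}{m + \left(2 + \frac{1}{4} \left(-2\right) + \frac{2}{-2}\right)} = \frac{8}{m + \left(2 - \frac{1}{2} + 2 \left(- \frac{1}{2}\right)\right)} = \frac{8}{m - - \frac{1}{2}} = \frac{8}{m + \frac{1}{2}} = \frac{8}{\frac{1}{2} + m}$)
$Q{\left(q,J \right)} = J + \frac{16 J}{1 + 2 J}$ ($Q{\left(q,J \right)} = J + \frac{16}{1 + 2 J} J = J + \frac{16 J}{1 + 2 J}$)
$- 18 Q{\left(-2,1 \right)} U = - 18 \cdot 1 \frac{1}{1 + 2 \cdot 1} \left(17 + 2 \cdot 1\right) 10 = - 18 \cdot 1 \frac{1}{1 + 2} \left(17 + 2\right) 10 = - 18 \cdot 1 \cdot \frac{1}{3} \cdot 19 \cdot 10 = \left(-18\right) \frac{19}{3} \cdot 10 = \left(-114\right) 10 = -1140$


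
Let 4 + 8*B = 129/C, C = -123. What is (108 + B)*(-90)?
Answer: -1584765/164 ≈ -9663.2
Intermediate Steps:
B = -207/328 (B = -½ + (129/(-123))/8 = -½ + (129*(-1/123))/8 = -½ + (⅛)*(-43/41) = -½ - 43/328 = -207/328 ≈ -0.63110)
(108 + B)*(-90) = (108 - 207/328)*(-90) = (35217/328)*(-90) = -1584765/164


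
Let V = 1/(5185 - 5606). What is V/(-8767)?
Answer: 1/3690907 ≈ 2.7094e-7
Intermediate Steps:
V = -1/421 (V = 1/(-421) = -1/421 ≈ -0.0023753)
V/(-8767) = -1/421/(-8767) = -1/421*(-1/8767) = 1/3690907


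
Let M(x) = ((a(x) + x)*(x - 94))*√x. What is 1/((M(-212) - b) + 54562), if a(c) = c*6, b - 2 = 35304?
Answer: 2407/5464623083816 - 56763*I*√53/2732311541908 ≈ 4.4047e-10 - 1.5124e-7*I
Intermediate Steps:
b = 35306 (b = 2 + 35304 = 35306)
a(c) = 6*c
M(x) = 7*x^(3/2)*(-94 + x) (M(x) = ((6*x + x)*(x - 94))*√x = ((7*x)*(-94 + x))*√x = (7*x*(-94 + x))*√x = 7*x^(3/2)*(-94 + x))
1/((M(-212) - b) + 54562) = 1/((7*(-212)^(3/2)*(-94 - 212) - 1*35306) + 54562) = 1/((7*(-424*I*√53)*(-306) - 35306) + 54562) = 1/((908208*I*√53 - 35306) + 54562) = 1/((-35306 + 908208*I*√53) + 54562) = 1/(19256 + 908208*I*√53)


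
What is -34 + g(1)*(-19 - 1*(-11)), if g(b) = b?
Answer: -42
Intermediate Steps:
-34 + g(1)*(-19 - 1*(-11)) = -34 + 1*(-19 - 1*(-11)) = -34 + 1*(-19 + 11) = -34 + 1*(-8) = -34 - 8 = -42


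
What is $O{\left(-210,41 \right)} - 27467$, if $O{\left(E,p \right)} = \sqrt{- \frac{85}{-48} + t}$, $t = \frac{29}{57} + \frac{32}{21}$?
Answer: $-27467 + \frac{\sqrt{9688119}}{1596} \approx -27465.0$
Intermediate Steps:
$t = \frac{811}{399}$ ($t = 29 \cdot \frac{1}{57} + 32 \cdot \frac{1}{21} = \frac{29}{57} + \frac{32}{21} = \frac{811}{399} \approx 2.0326$)
$O{\left(E,p \right)} = \frac{\sqrt{9688119}}{1596}$ ($O{\left(E,p \right)} = \sqrt{- \frac{85}{-48} + \frac{811}{399}} = \sqrt{\left(-85\right) \left(- \frac{1}{48}\right) + \frac{811}{399}} = \sqrt{\frac{85}{48} + \frac{811}{399}} = \sqrt{\frac{24281}{6384}} = \frac{\sqrt{9688119}}{1596}$)
$O{\left(-210,41 \right)} - 27467 = \frac{\sqrt{9688119}}{1596} - 27467 = -27467 + \frac{\sqrt{9688119}}{1596}$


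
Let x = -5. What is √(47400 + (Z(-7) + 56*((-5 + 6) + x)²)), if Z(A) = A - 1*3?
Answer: √48286 ≈ 219.74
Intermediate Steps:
Z(A) = -3 + A (Z(A) = A - 3 = -3 + A)
√(47400 + (Z(-7) + 56*((-5 + 6) + x)²)) = √(47400 + ((-3 - 7) + 56*((-5 + 6) - 5)²)) = √(47400 + (-10 + 56*(1 - 5)²)) = √(47400 + (-10 + 56*(-4)²)) = √(47400 + (-10 + 56*16)) = √(47400 + (-10 + 896)) = √(47400 + 886) = √48286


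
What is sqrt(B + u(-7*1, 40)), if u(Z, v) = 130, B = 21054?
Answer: 8*sqrt(331) ≈ 145.55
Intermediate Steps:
sqrt(B + u(-7*1, 40)) = sqrt(21054 + 130) = sqrt(21184) = 8*sqrt(331)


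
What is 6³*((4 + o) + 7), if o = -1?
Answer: 2160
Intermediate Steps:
6³*((4 + o) + 7) = 6³*((4 - 1) + 7) = 216*(3 + 7) = 216*10 = 2160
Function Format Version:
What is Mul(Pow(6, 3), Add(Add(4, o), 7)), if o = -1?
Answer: 2160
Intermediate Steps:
Mul(Pow(6, 3), Add(Add(4, o), 7)) = Mul(Pow(6, 3), Add(Add(4, -1), 7)) = Mul(216, Add(3, 7)) = Mul(216, 10) = 2160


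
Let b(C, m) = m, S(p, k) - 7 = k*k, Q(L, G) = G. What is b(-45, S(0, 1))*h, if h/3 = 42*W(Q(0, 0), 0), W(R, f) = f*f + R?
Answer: 0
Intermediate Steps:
S(p, k) = 7 + k² (S(p, k) = 7 + k*k = 7 + k²)
W(R, f) = R + f² (W(R, f) = f² + R = R + f²)
h = 0 (h = 3*(42*(0 + 0²)) = 3*(42*(0 + 0)) = 3*(42*0) = 3*0 = 0)
b(-45, S(0, 1))*h = (7 + 1²)*0 = (7 + 1)*0 = 8*0 = 0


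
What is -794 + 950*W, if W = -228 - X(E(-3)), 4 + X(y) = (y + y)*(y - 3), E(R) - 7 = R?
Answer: -221194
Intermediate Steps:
E(R) = 7 + R
X(y) = -4 + 2*y*(-3 + y) (X(y) = -4 + (y + y)*(y - 3) = -4 + (2*y)*(-3 + y) = -4 + 2*y*(-3 + y))
W = -232 (W = -228 - (-4 - 6*(7 - 3) + 2*(7 - 3)**2) = -228 - (-4 - 6*4 + 2*4**2) = -228 - (-4 - 24 + 2*16) = -228 - (-4 - 24 + 32) = -228 - 1*4 = -228 - 4 = -232)
-794 + 950*W = -794 + 950*(-232) = -794 - 220400 = -221194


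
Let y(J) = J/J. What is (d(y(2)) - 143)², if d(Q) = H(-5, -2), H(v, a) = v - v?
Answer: 20449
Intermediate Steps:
y(J) = 1
H(v, a) = 0
d(Q) = 0
(d(y(2)) - 143)² = (0 - 143)² = (-143)² = 20449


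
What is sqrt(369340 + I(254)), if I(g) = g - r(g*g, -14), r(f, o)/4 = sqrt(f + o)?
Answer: sqrt(369594 - 4*sqrt(64502)) ≈ 607.11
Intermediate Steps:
r(f, o) = 4*sqrt(f + o)
I(g) = g - 4*sqrt(-14 + g**2) (I(g) = g - 4*sqrt(g*g - 14) = g - 4*sqrt(g**2 - 14) = g - 4*sqrt(-14 + g**2))
sqrt(369340 + I(254)) = sqrt(369340 + (254 - 4*sqrt(-14 + 254**2))) = sqrt(369340 + (254 - 4*sqrt(-14 + 64516))) = sqrt(369340 + (254 - 4*sqrt(64502))) = sqrt(369594 - 4*sqrt(64502))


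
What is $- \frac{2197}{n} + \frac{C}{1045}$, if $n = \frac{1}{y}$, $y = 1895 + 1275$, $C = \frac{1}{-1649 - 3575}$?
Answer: $- \frac{38019708069201}{5459080} \approx -6.9645 \cdot 10^{6}$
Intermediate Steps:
$C = - \frac{1}{5224}$ ($C = \frac{1}{-5224} = - \frac{1}{5224} \approx -0.00019142$)
$y = 3170$
$n = \frac{1}{3170} \approx 0.00031546$
$- \frac{2197}{n} + \frac{C}{1045} = - 2197 \frac{1}{\frac{1}{3170}} - \frac{1}{5224 \cdot 1045} = \left(-2197\right) 3170 - \frac{1}{5459080} = -6964490 - \frac{1}{5459080} = - \frac{38019708069201}{5459080}$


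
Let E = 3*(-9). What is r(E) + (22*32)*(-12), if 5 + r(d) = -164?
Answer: -8617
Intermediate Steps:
E = -27
r(d) = -169 (r(d) = -5 - 164 = -169)
r(E) + (22*32)*(-12) = -169 + (22*32)*(-12) = -169 + 704*(-12) = -169 - 8448 = -8617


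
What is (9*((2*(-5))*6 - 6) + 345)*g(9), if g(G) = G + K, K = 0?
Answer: -2241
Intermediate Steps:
g(G) = G (g(G) = G + 0 = G)
(9*((2*(-5))*6 - 6) + 345)*g(9) = (9*((2*(-5))*6 - 6) + 345)*9 = (9*(-10*6 - 6) + 345)*9 = (9*(-60 - 6) + 345)*9 = (9*(-66) + 345)*9 = (-594 + 345)*9 = -249*9 = -2241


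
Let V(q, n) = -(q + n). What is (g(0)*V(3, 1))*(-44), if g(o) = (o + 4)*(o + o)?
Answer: 0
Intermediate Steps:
V(q, n) = -n - q (V(q, n) = -(n + q) = -n - q)
g(o) = 2*o*(4 + o) (g(o) = (4 + o)*(2*o) = 2*o*(4 + o))
(g(0)*V(3, 1))*(-44) = ((2*0*(4 + 0))*(-1*1 - 1*3))*(-44) = ((2*0*4)*(-1 - 3))*(-44) = (0*(-4))*(-44) = 0*(-44) = 0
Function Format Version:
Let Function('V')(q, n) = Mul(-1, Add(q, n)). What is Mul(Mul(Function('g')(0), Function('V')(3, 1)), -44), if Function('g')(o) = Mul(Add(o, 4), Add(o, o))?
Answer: 0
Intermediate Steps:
Function('V')(q, n) = Add(Mul(-1, n), Mul(-1, q)) (Function('V')(q, n) = Mul(-1, Add(n, q)) = Add(Mul(-1, n), Mul(-1, q)))
Function('g')(o) = Mul(2, o, Add(4, o)) (Function('g')(o) = Mul(Add(4, o), Mul(2, o)) = Mul(2, o, Add(4, o)))
Mul(Mul(Function('g')(0), Function('V')(3, 1)), -44) = Mul(Mul(Mul(2, 0, Add(4, 0)), Add(Mul(-1, 1), Mul(-1, 3))), -44) = Mul(Mul(Mul(2, 0, 4), Add(-1, -3)), -44) = Mul(Mul(0, -4), -44) = Mul(0, -44) = 0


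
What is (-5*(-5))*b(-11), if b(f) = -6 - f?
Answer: 125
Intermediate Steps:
(-5*(-5))*b(-11) = (-5*(-5))*(-6 - 1*(-11)) = 25*(-6 + 11) = 25*5 = 125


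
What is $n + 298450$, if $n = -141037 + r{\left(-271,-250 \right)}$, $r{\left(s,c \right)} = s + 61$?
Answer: $157203$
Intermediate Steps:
$r{\left(s,c \right)} = 61 + s$
$n = -141247$ ($n = -141037 + \left(61 - 271\right) = -141037 - 210 = -141247$)
$n + 298450 = -141247 + 298450 = 157203$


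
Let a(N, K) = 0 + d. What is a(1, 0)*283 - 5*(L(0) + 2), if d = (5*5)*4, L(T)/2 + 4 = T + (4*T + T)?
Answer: 28330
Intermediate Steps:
L(T) = -8 + 12*T (L(T) = -8 + 2*(T + (4*T + T)) = -8 + 2*(T + 5*T) = -8 + 2*(6*T) = -8 + 12*T)
d = 100 (d = 25*4 = 100)
a(N, K) = 100 (a(N, K) = 0 + 100 = 100)
a(1, 0)*283 - 5*(L(0) + 2) = 100*283 - 5*((-8 + 12*0) + 2) = 28300 - 5*((-8 + 0) + 2) = 28300 - 5*(-8 + 2) = 28300 - 5*(-6) = 28300 + 30 = 28330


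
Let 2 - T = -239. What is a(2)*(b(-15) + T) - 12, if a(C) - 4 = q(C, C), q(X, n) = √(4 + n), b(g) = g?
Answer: 892 + 226*√6 ≈ 1445.6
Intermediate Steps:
a(C) = 4 + √(4 + C)
T = 241 (T = 2 - 1*(-239) = 2 + 239 = 241)
a(2)*(b(-15) + T) - 12 = (4 + √(4 + 2))*(-15 + 241) - 12 = (4 + √6)*226 - 12 = (904 + 226*√6) - 12 = 892 + 226*√6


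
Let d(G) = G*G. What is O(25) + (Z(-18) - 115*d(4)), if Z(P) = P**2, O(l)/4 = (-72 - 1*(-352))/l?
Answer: -7356/5 ≈ -1471.2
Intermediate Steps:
O(l) = 1120/l (O(l) = 4*((-72 - 1*(-352))/l) = 4*((-72 + 352)/l) = 4*(280/l) = 1120/l)
d(G) = G**2
O(25) + (Z(-18) - 115*d(4)) = 1120/25 + ((-18)**2 - 115*4**2) = 1120*(1/25) + (324 - 115*16) = 224/5 + (324 - 1840) = 224/5 - 1516 = -7356/5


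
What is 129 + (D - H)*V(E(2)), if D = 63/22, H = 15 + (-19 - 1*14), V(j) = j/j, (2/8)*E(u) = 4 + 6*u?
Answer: 3297/22 ≈ 149.86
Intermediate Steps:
E(u) = 16 + 24*u (E(u) = 4*(4 + 6*u) = 16 + 24*u)
V(j) = 1
H = -18 (H = 15 + (-19 - 14) = 15 - 33 = -18)
D = 63/22 (D = 63*(1/22) = 63/22 ≈ 2.8636)
129 + (D - H)*V(E(2)) = 129 + (63/22 - 1*(-18))*1 = 129 + (63/22 + 18)*1 = 129 + (459/22)*1 = 129 + 459/22 = 3297/22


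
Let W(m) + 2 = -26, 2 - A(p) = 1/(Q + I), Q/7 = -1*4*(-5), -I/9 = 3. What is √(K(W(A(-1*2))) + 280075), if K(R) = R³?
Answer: √258123 ≈ 508.06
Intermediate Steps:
I = -27 (I = -9*3 = -27)
Q = 140 (Q = 7*(-1*4*(-5)) = 7*(-4*(-5)) = 7*20 = 140)
A(p) = 225/113 (A(p) = 2 - 1/(140 - 27) = 2 - 1/113 = 225/113)
W(m) = -28 (W(m) = -2 - 26 = -28)
√(K(W(A(-1*2))) + 280075) = √((-28)³ + 280075) = √(-21952 + 280075) = √258123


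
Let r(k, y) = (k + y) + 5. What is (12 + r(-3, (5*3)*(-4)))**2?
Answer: 2116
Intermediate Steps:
r(k, y) = 5 + k + y
(12 + r(-3, (5*3)*(-4)))**2 = (12 + (5 - 3 + (5*3)*(-4)))**2 = (12 + (5 - 3 + 15*(-4)))**2 = (12 + (5 - 3 - 60))**2 = (12 - 58)**2 = (-46)**2 = 2116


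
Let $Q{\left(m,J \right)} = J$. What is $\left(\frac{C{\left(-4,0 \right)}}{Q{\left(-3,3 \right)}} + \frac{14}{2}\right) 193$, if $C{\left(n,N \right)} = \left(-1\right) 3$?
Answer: $1158$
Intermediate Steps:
$C{\left(n,N \right)} = -3$
$\left(\frac{C{\left(-4,0 \right)}}{Q{\left(-3,3 \right)}} + \frac{14}{2}\right) 193 = \left(- \frac{3}{3} + \frac{14}{2}\right) 193 = \left(\left(-3\right) \frac{1}{3} + 14 \cdot \frac{1}{2}\right) 193 = \left(-1 + 7\right) 193 = 6 \cdot 193 = 1158$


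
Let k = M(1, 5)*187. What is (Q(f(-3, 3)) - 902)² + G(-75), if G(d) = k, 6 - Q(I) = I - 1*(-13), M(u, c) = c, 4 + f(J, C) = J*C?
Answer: 803751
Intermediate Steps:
f(J, C) = -4 + C*J (f(J, C) = -4 + J*C = -4 + C*J)
Q(I) = -7 - I (Q(I) = 6 - (I - 1*(-13)) = 6 - (I + 13) = 6 - (13 + I) = 6 + (-13 - I) = -7 - I)
k = 935 (k = 5*187 = 935)
G(d) = 935
(Q(f(-3, 3)) - 902)² + G(-75) = ((-7 - (-4 + 3*(-3))) - 902)² + 935 = ((-7 - (-4 - 9)) - 902)² + 935 = ((-7 - 1*(-13)) - 902)² + 935 = ((-7 + 13) - 902)² + 935 = (6 - 902)² + 935 = (-896)² + 935 = 802816 + 935 = 803751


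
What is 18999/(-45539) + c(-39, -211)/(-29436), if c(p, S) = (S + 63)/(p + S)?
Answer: -34955095193/83780375250 ≈ -0.41722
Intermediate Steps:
c(p, S) = (63 + S)/(S + p)
18999/(-45539) + c(-39, -211)/(-29436) = 18999/(-45539) + ((63 - 211)/(-211 - 39))/(-29436) = 18999*(-1/45539) + (-148/(-250))*(-1/29436) = -18999/45539 - 1/250*(-148)*(-1/29436) = -18999/45539 + (74/125)*(-1/29436) = -18999/45539 - 37/1839750 = -34955095193/83780375250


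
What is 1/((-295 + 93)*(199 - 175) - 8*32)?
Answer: -1/5104 ≈ -0.00019592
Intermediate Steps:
1/((-295 + 93)*(199 - 175) - 8*32) = 1/(-202*24 - 256) = 1/(-4848 - 256) = 1/(-5104) = -1/5104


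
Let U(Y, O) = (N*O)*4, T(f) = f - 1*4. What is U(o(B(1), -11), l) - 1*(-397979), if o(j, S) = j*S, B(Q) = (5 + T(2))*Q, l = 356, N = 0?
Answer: 397979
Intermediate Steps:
T(f) = -4 + f (T(f) = f - 4 = -4 + f)
B(Q) = 3*Q (B(Q) = (5 + (-4 + 2))*Q = (5 - 2)*Q = 3*Q)
o(j, S) = S*j
U(Y, O) = 0 (U(Y, O) = (0*O)*4 = 0*4 = 0)
U(o(B(1), -11), l) - 1*(-397979) = 0 - 1*(-397979) = 0 + 397979 = 397979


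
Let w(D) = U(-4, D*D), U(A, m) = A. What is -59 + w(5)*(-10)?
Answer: -19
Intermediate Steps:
w(D) = -4
-59 + w(5)*(-10) = -59 - 4*(-10) = -59 + 40 = -19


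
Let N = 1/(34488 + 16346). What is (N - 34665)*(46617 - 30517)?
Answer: -2026484700350/3631 ≈ -5.5811e+8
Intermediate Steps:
N = 1/50834 ≈ 1.9672e-5
(N - 34665)*(46617 - 30517) = (1/50834 - 34665)*(46617 - 30517) = -1762160609/50834*16100 = -2026484700350/3631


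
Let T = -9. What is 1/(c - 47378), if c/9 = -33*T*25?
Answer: 1/19447 ≈ 5.1422e-5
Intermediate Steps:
c = 66825 (c = 9*(-33*(-9)*25) = 9*(297*25) = 9*7425 = 66825)
1/(c - 47378) = 1/(66825 - 47378) = 1/19447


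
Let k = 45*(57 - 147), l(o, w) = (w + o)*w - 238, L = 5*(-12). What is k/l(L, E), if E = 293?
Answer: -450/7559 ≈ -0.059532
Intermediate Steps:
L = -60
l(o, w) = -238 + w*(o + w) (l(o, w) = (o + w)*w - 238 = w*(o + w) - 238 = -238 + w*(o + w))
k = -4050 (k = 45*(-90) = -4050)
k/l(L, E) = -4050/(-238 + 293² - 60*293) = -4050/(-238 + 85849 - 17580) = -4050/68031 = -4050*1/68031 = -450/7559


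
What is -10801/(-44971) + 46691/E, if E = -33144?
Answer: -1741752617/1490518824 ≈ -1.1686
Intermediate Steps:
-10801/(-44971) + 46691/E = -10801/(-44971) + 46691/(-33144) = -10801*(-1/44971) + 46691*(-1/33144) = 10801/44971 - 46691/33144 = -1741752617/1490518824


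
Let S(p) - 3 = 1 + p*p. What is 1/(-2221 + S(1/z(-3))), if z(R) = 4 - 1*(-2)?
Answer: -36/79811 ≈ -0.00045107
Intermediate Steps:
z(R) = 6 (z(R) = 4 + 2 = 6)
S(p) = 4 + p² (S(p) = 3 + (1 + p*p) = 3 + (1 + p²) = 4 + p²)
1/(-2221 + S(1/z(-3))) = 1/(-2221 + (4 + (1/6)²)) = 1/(-2221 + (4 + (⅙)²)) = 1/(-2221 + (4 + 1/36)) = 1/(-2221 + 145/36) = 1/(-79811/36) = -36/79811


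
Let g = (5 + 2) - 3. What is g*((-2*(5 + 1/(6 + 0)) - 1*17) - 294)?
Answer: -3856/3 ≈ -1285.3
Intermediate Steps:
g = 4 (g = 7 - 3 = 4)
g*((-2*(5 + 1/(6 + 0)) - 1*17) - 294) = 4*((-2*(5 + 1/(6 + 0)) - 1*17) - 294) = 4*((-2*(5 + 1/6) - 17) - 294) = 4*((-2*(5 + ⅙) - 17) - 294) = 4*((-2*31/6 - 17) - 294) = 4*((-31/3 - 17) - 294) = 4*(-82/3 - 294) = 4*(-964/3) = -3856/3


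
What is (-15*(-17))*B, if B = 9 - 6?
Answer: 765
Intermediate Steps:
B = 3
(-15*(-17))*B = -15*(-17)*3 = 255*3 = 765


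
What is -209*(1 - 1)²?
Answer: 0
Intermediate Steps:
-209*(1 - 1)² = -209*0² = -209*0 = 0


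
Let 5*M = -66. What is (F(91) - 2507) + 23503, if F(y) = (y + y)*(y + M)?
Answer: 175778/5 ≈ 35156.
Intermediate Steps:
M = -66/5 (M = (⅕)*(-66) = -66/5 ≈ -13.200)
F(y) = 2*y*(-66/5 + y) (F(y) = (y + y)*(y - 66/5) = (2*y)*(-66/5 + y) = 2*y*(-66/5 + y))
(F(91) - 2507) + 23503 = ((⅖)*91*(-66 + 5*91) - 2507) + 23503 = ((⅖)*91*(-66 + 455) - 2507) + 23503 = ((⅖)*91*389 - 2507) + 23503 = (70798/5 - 2507) + 23503 = 58263/5 + 23503 = 175778/5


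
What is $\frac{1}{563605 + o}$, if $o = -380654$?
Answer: $\frac{1}{182951} \approx 5.4659 \cdot 10^{-6}$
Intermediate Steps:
$\frac{1}{563605 + o} = \frac{1}{563605 - 380654} = \frac{1}{182951}$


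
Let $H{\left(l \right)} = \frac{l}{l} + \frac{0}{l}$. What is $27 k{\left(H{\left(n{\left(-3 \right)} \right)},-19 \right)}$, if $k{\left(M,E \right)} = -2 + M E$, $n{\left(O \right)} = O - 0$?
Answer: $-567$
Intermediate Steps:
$n{\left(O \right)} = O$ ($n{\left(O \right)} = O + 0 = O$)
$H{\left(l \right)} = 1$ ($H{\left(l \right)} = 1 + 0 = 1$)
$k{\left(M,E \right)} = -2 + E M$
$27 k{\left(H{\left(n{\left(-3 \right)} \right)},-19 \right)} = 27 \left(-2 - 19\right) = 27 \left(-21\right) = -567$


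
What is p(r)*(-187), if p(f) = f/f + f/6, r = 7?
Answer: -2431/6 ≈ -405.17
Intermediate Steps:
p(f) = 1 + f/6 (p(f) = 1 + f*(⅙) = 1 + f/6)
p(r)*(-187) = (1 + (⅙)*7)*(-187) = (1 + 7/6)*(-187) = (13/6)*(-187) = -2431/6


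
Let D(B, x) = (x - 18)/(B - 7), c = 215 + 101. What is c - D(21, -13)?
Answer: 4455/14 ≈ 318.21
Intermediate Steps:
c = 316
D(B, x) = (-18 + x)/(-7 + B)
c - D(21, -13) = 316 - (-18 - 13)/(-7 + 21) = 316 - (-31)/14 = 316 - 1*(-31/14) = 316 + 31/14 = 4455/14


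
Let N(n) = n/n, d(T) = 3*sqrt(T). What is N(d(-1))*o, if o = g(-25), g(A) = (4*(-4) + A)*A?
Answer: 1025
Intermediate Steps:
N(n) = 1
g(A) = A*(-16 + A) (g(A) = (-16 + A)*A = A*(-16 + A))
o = 1025 (o = -25*(-16 - 25) = -25*(-41) = 1025)
N(d(-1))*o = 1*1025 = 1025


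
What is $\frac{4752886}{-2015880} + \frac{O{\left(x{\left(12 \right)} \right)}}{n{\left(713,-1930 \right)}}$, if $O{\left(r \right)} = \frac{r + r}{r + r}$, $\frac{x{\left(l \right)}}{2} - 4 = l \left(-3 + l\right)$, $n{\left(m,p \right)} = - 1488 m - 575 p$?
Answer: $- \frac{57991834559}{24596759820} \approx -2.3577$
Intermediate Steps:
$x{\left(l \right)} = 8 + 2 l \left(-3 + l\right)$
$O{\left(r \right)} = 1$ ($O{\left(r \right)} = \frac{2 r}{2 r} = 2 r \frac{1}{2 r} = 1$)
$\frac{4752886}{-2015880} + \frac{O{\left(x{\left(12 \right)} \right)}}{n{\left(713,-1930 \right)}} = \frac{4752886}{-2015880} + 1 \frac{1}{\left(-1488\right) 713 - -1109750} = 4752886 \left(- \frac{1}{2015880}\right) + 1 \frac{1}{-1060944 + 1109750} = - \frac{2376443}{1007940} + 1 \cdot \frac{1}{48806} = - \frac{2376443}{1007940} + \frac{1}{48806} = - \frac{57991834559}{24596759820}$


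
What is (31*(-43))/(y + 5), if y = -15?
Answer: 1333/10 ≈ 133.30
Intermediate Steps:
(31*(-43))/(y + 5) = (31*(-43))/(-15 + 5) = -1333/(-10) = -1333*(-⅒) = 1333/10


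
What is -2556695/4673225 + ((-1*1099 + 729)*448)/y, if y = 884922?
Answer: -303710942879/413543961345 ≈ -0.73441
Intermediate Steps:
-2556695/4673225 + ((-1*1099 + 729)*448)/y = -2556695/4673225 + ((-1*1099 + 729)*448)/884922 = -2556695*1/4673225 + ((-1099 + 729)*448)*(1/884922) = -511339/934645 - 370*448*(1/884922) = -511339/934645 - 165760*1/884922 = -511339/934645 - 82880/442461 = -303710942879/413543961345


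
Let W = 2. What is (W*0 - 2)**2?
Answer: 4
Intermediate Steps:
(W*0 - 2)**2 = (2*0 - 2)**2 = (0 - 2)**2 = (-2)**2 = 4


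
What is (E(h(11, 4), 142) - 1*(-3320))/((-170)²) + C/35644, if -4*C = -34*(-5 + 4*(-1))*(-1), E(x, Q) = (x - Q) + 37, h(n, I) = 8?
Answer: 58545731/515055800 ≈ 0.11367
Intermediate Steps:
E(x, Q) = 37 + x - Q
C = 153/2 (C = -(-34*(-5 + 4*(-1)))*(-1)/4 = -(-34*(-5 - 4))*(-1)/4 = -(-34*(-9))*(-1)/4 = -153*(-1)/2 = -¼*(-306) = 153/2 ≈ 76.500)
(E(h(11, 4), 142) - 1*(-3320))/((-170)²) + C/35644 = ((37 + 8 - 1*142) - 1*(-3320))/((-170)²) + (153/2)/35644 = ((37 + 8 - 142) + 3320)/28900 + (153/2)*(1/35644) = (-97 + 3320)*(1/28900) + 153/71288 = 3223*(1/28900) + 153/71288 = 3223/28900 + 153/71288 = 58545731/515055800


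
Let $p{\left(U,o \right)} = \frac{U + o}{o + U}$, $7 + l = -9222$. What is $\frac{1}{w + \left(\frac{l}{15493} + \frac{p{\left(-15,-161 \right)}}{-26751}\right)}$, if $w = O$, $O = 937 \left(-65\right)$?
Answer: $- \frac{414453243}{25242521665387} \approx -1.6419 \cdot 10^{-5}$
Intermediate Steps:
$l = -9229$ ($l = -7 - 9222 = -9229$)
$p{\left(U,o \right)} = 1$ ($p{\left(U,o \right)} = \frac{U + o}{U + o} = 1$)
$O = -60905$
$w = -60905$
$\frac{1}{w + \left(\frac{l}{15493} + \frac{p{\left(-15,-161 \right)}}{-26751}\right)} = \frac{1}{-60905 + \left(- \frac{9229}{15493} + 1 \frac{1}{-26751}\right)} = \frac{1}{-60905 + \left(\left(-9229\right) \frac{1}{15493} + 1 \left(- \frac{1}{26751}\right)\right)} = \frac{1}{-60905 - \frac{246900472}{414453243}} = \frac{1}{- \frac{25242521665387}{414453243}} = - \frac{414453243}{25242521665387}$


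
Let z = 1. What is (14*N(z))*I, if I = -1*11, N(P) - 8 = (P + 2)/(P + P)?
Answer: -1463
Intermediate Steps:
N(P) = 8 + (2 + P)/(2*P) (N(P) = 8 + (P + 2)/(P + P) = 8 + (2 + P)/((2*P)) = 8 + (2 + P)*(1/(2*P)) = 8 + (2 + P)/(2*P))
I = -11
(14*N(z))*I = (14*(17/2 + 1/1))*(-11) = (14*(17/2 + 1))*(-11) = (14*(19/2))*(-11) = 133*(-11) = -1463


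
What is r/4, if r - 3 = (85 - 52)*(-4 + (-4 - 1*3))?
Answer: -90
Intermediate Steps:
r = -360 (r = 3 + (85 - 52)*(-4 + (-4 - 1*3)) = 3 + 33*(-4 + (-4 - 3)) = 3 + 33*(-4 - 7) = 3 + 33*(-11) = 3 - 363 = -360)
r/4 = -360/4 = (¼)*(-360) = -90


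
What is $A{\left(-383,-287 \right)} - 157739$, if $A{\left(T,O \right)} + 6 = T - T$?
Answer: $-157745$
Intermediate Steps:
$A{\left(T,O \right)} = -6$ ($A{\left(T,O \right)} = -6 + \left(T - T\right) = -6 + 0 = -6$)
$A{\left(-383,-287 \right)} - 157739 = -6 - 157739 = -157745$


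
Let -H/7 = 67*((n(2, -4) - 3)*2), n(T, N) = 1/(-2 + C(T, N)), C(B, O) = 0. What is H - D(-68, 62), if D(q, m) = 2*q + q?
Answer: 3487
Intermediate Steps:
D(q, m) = 3*q
n(T, N) = -½ (n(T, N) = 1/(-2 + 0) = 1/(-2) = -½)
H = 3283 (H = -469*(-½ - 3)*2 = -469*(-7/2*2) = -469*(-7) = -7*(-469) = 3283)
H - D(-68, 62) = 3283 - 3*(-68) = 3283 - 1*(-204) = 3283 + 204 = 3487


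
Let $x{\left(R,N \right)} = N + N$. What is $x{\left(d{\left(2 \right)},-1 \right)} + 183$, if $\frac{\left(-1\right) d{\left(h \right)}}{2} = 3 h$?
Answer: $181$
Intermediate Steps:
$d{\left(h \right)} = - 6 h$ ($d{\left(h \right)} = - 2 \cdot 3 h = - 6 h$)
$x{\left(R,N \right)} = 2 N$
$x{\left(d{\left(2 \right)},-1 \right)} + 183 = 2 \left(-1\right) + 183 = -2 + 183 = 181$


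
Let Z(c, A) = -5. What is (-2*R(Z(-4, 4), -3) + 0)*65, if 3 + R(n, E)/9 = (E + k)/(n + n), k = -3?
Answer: 2808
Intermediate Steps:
R(n, E) = -27 + 9*(-3 + E)/(2*n) (R(n, E) = -27 + 9*((E - 3)/(n + n)) = -27 + 9*((-3 + E)/((2*n))) = -27 + 9*((-3 + E)*(1/(2*n))) = -27 + 9*((-3 + E)/(2*n)) = -27 + 9*(-3 + E)/(2*n))
(-2*R(Z(-4, 4), -3) + 0)*65 = (-9*(-3 - 3 - 6*(-5))/(-5) + 0)*65 = (-9*(-1)*(-3 - 3 + 30)/5 + 0)*65 = (-9*(-1)*24/5 + 0)*65 = (-2*(-108/5) + 0)*65 = (216/5 + 0)*65 = (216/5)*65 = 2808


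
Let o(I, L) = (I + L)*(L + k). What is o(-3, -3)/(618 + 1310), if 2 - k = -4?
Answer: -9/964 ≈ -0.0093361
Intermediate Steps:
k = 6 (k = 2 - 1*(-4) = 2 + 4 = 6)
o(I, L) = (6 + L)*(I + L) (o(I, L) = (I + L)*(L + 6) = (I + L)*(6 + L) = (6 + L)*(I + L))
o(-3, -3)/(618 + 1310) = ((-3)² + 6*(-3) + 6*(-3) - 3*(-3))/(618 + 1310) = (9 - 18 - 18 + 9)/1928 = -18*1/1928 = -9/964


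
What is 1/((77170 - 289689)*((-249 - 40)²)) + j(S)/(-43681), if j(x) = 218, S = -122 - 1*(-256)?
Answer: -3869456312663/775328987547719 ≈ -0.0049907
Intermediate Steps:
S = 134 (S = -122 + 256 = 134)
1/((77170 - 289689)*((-249 - 40)²)) + j(S)/(-43681) = 1/((77170 - 289689)*((-249 - 40)²)) + 218/(-43681) = 1/((-212519)*((-289)²)) + 218*(-1/43681) = -1/212519/83521 - 218/43681 = -1/212519*1/83521 - 218/43681 = -1/17749799399 - 218/43681 = -3869456312663/775328987547719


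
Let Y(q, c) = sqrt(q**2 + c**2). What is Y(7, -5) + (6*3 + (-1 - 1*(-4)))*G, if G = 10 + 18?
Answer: 588 + sqrt(74) ≈ 596.60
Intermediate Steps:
G = 28
Y(q, c) = sqrt(c**2 + q**2)
Y(7, -5) + (6*3 + (-1 - 1*(-4)))*G = sqrt((-5)**2 + 7**2) + (6*3 + (-1 - 1*(-4)))*28 = sqrt(25 + 49) + (18 + (-1 + 4))*28 = sqrt(74) + (18 + 3)*28 = sqrt(74) + 21*28 = sqrt(74) + 588 = 588 + sqrt(74)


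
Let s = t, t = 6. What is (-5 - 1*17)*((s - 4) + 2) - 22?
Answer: -110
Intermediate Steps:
s = 6
(-5 - 1*17)*((s - 4) + 2) - 22 = (-5 - 1*17)*((6 - 4) + 2) - 22 = (-5 - 17)*(2 + 2) - 22 = -22*4 - 22 = -88 - 22 = -110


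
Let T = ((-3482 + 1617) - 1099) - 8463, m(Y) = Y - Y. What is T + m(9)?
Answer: -11427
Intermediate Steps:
m(Y) = 0
T = -11427 (T = (-1865 - 1099) - 8463 = -2964 - 8463 = -11427)
T + m(9) = -11427 + 0 = -11427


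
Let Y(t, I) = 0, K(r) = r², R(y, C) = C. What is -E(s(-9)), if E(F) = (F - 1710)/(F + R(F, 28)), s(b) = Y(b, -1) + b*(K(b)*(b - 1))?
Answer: -2790/3659 ≈ -0.76250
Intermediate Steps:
s(b) = b³*(-1 + b) (s(b) = 0 + b*(b²*(b - 1)) = 0 + b*(b²*(-1 + b)) = 0 + b³*(-1 + b) = b³*(-1 + b))
E(F) = (-1710 + F)/(28 + F) (E(F) = (F - 1710)/(F + 28) = (-1710 + F)/(28 + F))
-E(s(-9)) = -(-1710 + (-9)³*(-1 - 9))/(28 + (-9)³*(-1 - 9)) = -(-1710 - 729*(-10))/(28 - 729*(-10)) = -(-1710 + 7290)/(28 + 7290) = -5580/7318 = -1*2790/3659 = -2790/3659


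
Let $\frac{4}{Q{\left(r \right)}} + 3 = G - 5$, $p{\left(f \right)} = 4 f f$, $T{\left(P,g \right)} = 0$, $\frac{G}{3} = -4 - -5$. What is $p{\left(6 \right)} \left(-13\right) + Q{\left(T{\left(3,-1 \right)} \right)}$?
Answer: $- \frac{9364}{5} \approx -1872.8$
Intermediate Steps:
$G = 3$ ($G = 3 \left(-4 - -5\right) = 3 \left(-4 + 5\right) = 3 \cdot 1 = 3$)
$p{\left(f \right)} = 4 f^{2}$
$Q{\left(r \right)} = - \frac{4}{5}$ ($Q{\left(r \right)} = \frac{4}{-3 + \left(3 - 5\right)} = \frac{4}{-3 - 2} = \frac{4}{-5} = 4 \left(- \frac{1}{5}\right) = - \frac{4}{5}$)
$p{\left(6 \right)} \left(-13\right) + Q{\left(T{\left(3,-1 \right)} \right)} = 4 \cdot 6^{2} \left(-13\right) - \frac{4}{5} = 4 \cdot 36 \left(-13\right) - \frac{4}{5} = 144 \left(-13\right) - \frac{4}{5} = -1872 - \frac{4}{5} = - \frac{9364}{5}$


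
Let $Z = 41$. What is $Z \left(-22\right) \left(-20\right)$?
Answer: $18040$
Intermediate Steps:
$Z \left(-22\right) \left(-20\right) = 41 \left(-22\right) \left(-20\right) = \left(-902\right) \left(-20\right) = 18040$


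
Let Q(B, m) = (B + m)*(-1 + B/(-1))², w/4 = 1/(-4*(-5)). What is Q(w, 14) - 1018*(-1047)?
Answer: 133233306/125 ≈ 1.0659e+6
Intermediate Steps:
w = ⅕ (w = 4/((-4*(-5))) = 4/20 = 4*(1/20) = ⅕ ≈ 0.20000)
Q(B, m) = (-1 - B)²*(B + m) (Q(B, m) = (B + m)*(-1 + B*(-1))² = (B + m)*(-1 - B)² = (-1 - B)²*(B + m))
Q(w, 14) - 1018*(-1047) = (1 + ⅕)²*(⅕ + 14) - 1018*(-1047) = (6/5)²*(71/5) + 1065846 = (36/25)*(71/5) + 1065846 = 2556/125 + 1065846 = 133233306/125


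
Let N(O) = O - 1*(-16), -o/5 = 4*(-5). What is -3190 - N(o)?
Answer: -3306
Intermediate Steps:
o = 100 (o = -20*(-5) = -5*(-20) = 100)
N(O) = 16 + O (N(O) = O + 16 = 16 + O)
-3190 - N(o) = -3190 - (16 + 100) = -3190 - 1*116 = -3190 - 116 = -3306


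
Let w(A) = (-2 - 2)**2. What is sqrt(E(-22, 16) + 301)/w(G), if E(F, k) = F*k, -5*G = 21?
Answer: I*sqrt(51)/16 ≈ 0.44634*I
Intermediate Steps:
G = -21/5 (G = -1/5*21 = -21/5 ≈ -4.2000)
w(A) = 16 (w(A) = (-4)**2 = 16)
sqrt(E(-22, 16) + 301)/w(G) = sqrt(-22*16 + 301)/16 = sqrt(-352 + 301)*(1/16) = sqrt(-51)*(1/16) = (I*sqrt(51))*(1/16) = I*sqrt(51)/16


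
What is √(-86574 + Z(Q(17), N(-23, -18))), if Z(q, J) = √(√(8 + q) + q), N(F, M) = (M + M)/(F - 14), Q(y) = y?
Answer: √(-86574 + √22) ≈ 294.23*I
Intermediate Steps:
N(F, M) = 2*M/(-14 + F) (N(F, M) = (2*M)/(-14 + F) = 2*M/(-14 + F))
Z(q, J) = √(q + √(8 + q))
√(-86574 + Z(Q(17), N(-23, -18))) = √(-86574 + √(17 + √(8 + 17))) = √(-86574 + √(17 + √25)) = √(-86574 + √(17 + 5)) = √(-86574 + √22)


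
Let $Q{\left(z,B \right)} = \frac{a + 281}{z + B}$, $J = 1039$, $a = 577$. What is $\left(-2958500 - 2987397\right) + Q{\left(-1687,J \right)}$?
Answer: $- \frac{642157019}{108} \approx -5.9459 \cdot 10^{6}$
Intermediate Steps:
$Q{\left(z,B \right)} = \frac{858}{B + z}$ ($Q{\left(z,B \right)} = \frac{577 + 281}{z + B} = \frac{858}{B + z}$)
$\left(-2958500 - 2987397\right) + Q{\left(-1687,J \right)} = \left(-2958500 - 2987397\right) + \frac{858}{1039 - 1687} = -5945897 + \frac{858}{-648} = -5945897 + 858 \left(- \frac{1}{648}\right) = -5945897 - \frac{143}{108} = - \frac{642157019}{108}$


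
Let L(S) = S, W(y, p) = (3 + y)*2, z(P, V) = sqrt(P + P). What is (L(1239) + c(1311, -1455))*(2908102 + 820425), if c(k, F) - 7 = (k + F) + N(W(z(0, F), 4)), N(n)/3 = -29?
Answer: 3784454905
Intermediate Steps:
z(P, V) = sqrt(2)*sqrt(P) (z(P, V) = sqrt(2*P) = sqrt(2)*sqrt(P))
W(y, p) = 6 + 2*y
N(n) = -87 (N(n) = 3*(-29) = -87)
c(k, F) = -80 + F + k (c(k, F) = 7 + ((k + F) - 87) = 7 + ((F + k) - 87) = 7 + (-87 + F + k) = -80 + F + k)
(L(1239) + c(1311, -1455))*(2908102 + 820425) = (1239 + (-80 - 1455 + 1311))*(2908102 + 820425) = (1239 - 224)*3728527 = 1015*3728527 = 3784454905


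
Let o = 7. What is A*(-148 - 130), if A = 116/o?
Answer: -32248/7 ≈ -4606.9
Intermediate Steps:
A = 116/7 ≈ 16.571
A*(-148 - 130) = 116*(-148 - 130)/7 = (116/7)*(-278) = -32248/7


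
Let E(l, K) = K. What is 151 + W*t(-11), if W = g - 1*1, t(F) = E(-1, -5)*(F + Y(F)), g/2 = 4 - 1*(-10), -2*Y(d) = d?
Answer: 1787/2 ≈ 893.50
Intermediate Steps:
Y(d) = -d/2
g = 28 (g = 2*(4 - 1*(-10)) = 2*(4 + 10) = 2*14 = 28)
t(F) = -5*F/2 (t(F) = -5*(F - F/2) = -5*F/2)
W = 27 (W = 28 - 1*1 = 28 - 1 = 27)
151 + W*t(-11) = 151 + 27*(-5/2*(-11)) = 151 + 27*(55/2) = 151 + 1485/2 = 1787/2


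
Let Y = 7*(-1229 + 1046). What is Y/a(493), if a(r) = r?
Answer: -1281/493 ≈ -2.5984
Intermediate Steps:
Y = -1281 (Y = 7*(-183) = -1281)
Y/a(493) = -1281/493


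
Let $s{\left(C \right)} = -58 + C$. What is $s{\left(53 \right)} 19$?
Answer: $-95$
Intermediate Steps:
$s{\left(53 \right)} 19 = \left(-58 + 53\right) 19 = \left(-5\right) 19 = -95$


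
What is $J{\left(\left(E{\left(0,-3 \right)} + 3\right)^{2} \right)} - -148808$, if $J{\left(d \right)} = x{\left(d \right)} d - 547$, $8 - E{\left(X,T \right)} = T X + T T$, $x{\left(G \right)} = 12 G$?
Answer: $148453$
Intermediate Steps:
$E{\left(X,T \right)} = 8 - T^{2} - T X$ ($E{\left(X,T \right)} = 8 - \left(T X + T T\right) = 8 - \left(T X + T^{2}\right) = 8 - \left(T^{2} + T X\right) = 8 - T^{2} - T X$)
$J{\left(d \right)} = -547 + 12 d^{2}$ ($J{\left(d \right)} = 12 d d - 547 = 12 d^{2} - 547 = -547 + 12 d^{2}$)
$J{\left(\left(E{\left(0,-3 \right)} + 3\right)^{2} \right)} - -148808 = \left(-547 + 12 \left(\left(\left(8 - \left(-3\right)^{2} - \left(-3\right) 0\right) + 3\right)^{2}\right)^{2}\right) - -148808 = \left(-547 + 12 \left(\left(\left(8 - 9 + 0\right) + 3\right)^{2}\right)^{2}\right) + 148808 = \left(-547 + 12 \left(\left(-1 + 3\right)^{2}\right)^{2}\right) + 148808 = \left(-547 + 12 \left(2^{2}\right)^{2}\right) + 148808 = \left(-547 + 12 \cdot 4^{2}\right) + 148808 = \left(-547 + 12 \cdot 16\right) + 148808 = \left(-547 + 192\right) + 148808 = -355 + 148808 = 148453$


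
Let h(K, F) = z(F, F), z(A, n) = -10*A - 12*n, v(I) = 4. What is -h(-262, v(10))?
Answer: 88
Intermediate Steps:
z(A, n) = -12*n - 10*A
h(K, F) = -22*F (h(K, F) = -12*F - 10*F = -22*F)
-h(-262, v(10)) = -(-22)*4 = -1*(-88) = 88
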